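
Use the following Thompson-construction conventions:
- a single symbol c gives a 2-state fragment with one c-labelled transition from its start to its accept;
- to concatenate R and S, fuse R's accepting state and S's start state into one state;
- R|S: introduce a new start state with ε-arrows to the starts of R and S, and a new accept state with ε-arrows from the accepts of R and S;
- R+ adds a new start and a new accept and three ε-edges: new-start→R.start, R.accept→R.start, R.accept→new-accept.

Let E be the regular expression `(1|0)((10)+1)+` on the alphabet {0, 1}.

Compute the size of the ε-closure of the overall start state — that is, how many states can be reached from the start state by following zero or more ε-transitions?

3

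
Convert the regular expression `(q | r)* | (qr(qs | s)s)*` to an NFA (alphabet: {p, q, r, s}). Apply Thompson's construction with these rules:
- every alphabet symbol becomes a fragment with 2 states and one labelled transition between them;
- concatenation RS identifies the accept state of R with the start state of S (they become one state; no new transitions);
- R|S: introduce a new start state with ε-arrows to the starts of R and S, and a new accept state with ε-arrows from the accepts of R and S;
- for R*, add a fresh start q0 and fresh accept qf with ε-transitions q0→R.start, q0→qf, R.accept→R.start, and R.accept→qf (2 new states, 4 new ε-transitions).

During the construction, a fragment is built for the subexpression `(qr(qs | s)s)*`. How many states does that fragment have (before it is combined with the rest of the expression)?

Fragment for `(qr(qs | s)s)*`:
Each of the 6 symbol leaves contributes a 2-state fragment.
  qs → 3 states
  qs | s → 7 states
  qr(qs | s)s → 10 states
  (qr(qs | s)s)* → 12 states

12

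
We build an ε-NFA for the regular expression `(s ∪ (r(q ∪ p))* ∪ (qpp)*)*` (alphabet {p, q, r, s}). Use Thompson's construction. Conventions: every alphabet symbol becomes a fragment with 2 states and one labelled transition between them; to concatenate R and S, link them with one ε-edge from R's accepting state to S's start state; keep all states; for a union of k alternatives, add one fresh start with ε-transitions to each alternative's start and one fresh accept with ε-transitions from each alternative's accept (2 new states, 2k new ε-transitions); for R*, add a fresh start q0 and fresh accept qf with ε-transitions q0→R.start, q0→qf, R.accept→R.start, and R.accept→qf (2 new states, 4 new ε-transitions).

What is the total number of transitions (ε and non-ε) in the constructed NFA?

Per subexpression:
Each of the 7 symbol leaves contributes 1 transition (1 symbol, 0 ε).
  q ∪ p : 6 transitions (2 symbol, 4 ε)
  r(q ∪ p) : 8 transitions (3 symbol, 5 ε)
  (r(q ∪ p))* : 12 transitions (3 symbol, 9 ε)
  qpp : 5 transitions (3 symbol, 2 ε)
  (qpp)* : 9 transitions (3 symbol, 6 ε)
  s ∪ (r(q ∪ p))* ∪ (qpp)* : 28 transitions (7 symbol, 21 ε)
  (s ∪ (r(q ∪ p))* ∪ (qpp)*)* : 32 transitions (7 symbol, 25 ε)

32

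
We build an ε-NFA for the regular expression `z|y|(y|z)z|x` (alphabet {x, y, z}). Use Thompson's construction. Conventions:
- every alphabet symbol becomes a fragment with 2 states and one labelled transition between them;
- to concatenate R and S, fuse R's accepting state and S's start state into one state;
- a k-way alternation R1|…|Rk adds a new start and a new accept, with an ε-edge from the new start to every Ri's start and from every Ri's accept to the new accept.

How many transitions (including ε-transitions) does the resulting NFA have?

18

Recursing over subexpressions:
Each of the 6 symbol leaves contributes 1 transition (1 symbol, 0 ε).
  y|z : 6 transitions (2 symbol, 4 ε)
  (y|z)z : 7 transitions (3 symbol, 4 ε)
  z|y|(y|z)z|x : 18 transitions (6 symbol, 12 ε)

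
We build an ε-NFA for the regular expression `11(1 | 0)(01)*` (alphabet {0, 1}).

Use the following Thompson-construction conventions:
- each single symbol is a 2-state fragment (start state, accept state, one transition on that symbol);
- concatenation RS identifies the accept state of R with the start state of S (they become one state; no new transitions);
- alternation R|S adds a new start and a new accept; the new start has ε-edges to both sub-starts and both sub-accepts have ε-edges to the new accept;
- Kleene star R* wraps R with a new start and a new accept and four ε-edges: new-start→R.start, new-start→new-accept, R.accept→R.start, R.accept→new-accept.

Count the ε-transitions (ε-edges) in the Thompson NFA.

Per subexpression:
Each of the 6 symbol leaves contributes 0 ε-transitions.
  1 | 0 — 4 ε-transitions
  01 — 0 ε-transitions
  (01)* — 4 ε-transitions
  11(1 | 0)(01)* — 8 ε-transitions

8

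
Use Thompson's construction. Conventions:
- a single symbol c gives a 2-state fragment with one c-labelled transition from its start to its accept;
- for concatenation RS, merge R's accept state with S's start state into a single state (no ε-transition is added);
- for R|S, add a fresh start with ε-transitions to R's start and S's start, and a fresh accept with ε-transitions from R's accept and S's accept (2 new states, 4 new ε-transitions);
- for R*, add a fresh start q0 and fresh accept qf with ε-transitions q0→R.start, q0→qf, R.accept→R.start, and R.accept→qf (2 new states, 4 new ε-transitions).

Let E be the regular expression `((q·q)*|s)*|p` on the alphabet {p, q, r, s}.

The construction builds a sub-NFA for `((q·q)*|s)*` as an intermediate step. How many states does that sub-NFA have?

11

Fragment for `((q·q)*|s)*`:
Each of the 3 symbol leaves contributes a 2-state fragment.
  q·q → 3 states
  (q·q)* → 5 states
  (q·q)*|s → 9 states
  ((q·q)*|s)* → 11 states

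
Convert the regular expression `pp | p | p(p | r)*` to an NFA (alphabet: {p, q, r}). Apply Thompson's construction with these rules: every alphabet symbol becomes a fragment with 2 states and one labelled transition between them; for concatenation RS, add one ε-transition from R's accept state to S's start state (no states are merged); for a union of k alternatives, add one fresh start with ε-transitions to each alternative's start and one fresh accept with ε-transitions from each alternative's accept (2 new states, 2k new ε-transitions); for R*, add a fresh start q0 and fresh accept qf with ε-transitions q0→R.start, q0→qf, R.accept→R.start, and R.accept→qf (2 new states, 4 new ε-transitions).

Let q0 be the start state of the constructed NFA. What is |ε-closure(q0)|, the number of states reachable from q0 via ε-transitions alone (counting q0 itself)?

4

Let C(F) = |ε-closure(F.start)| within fragment F, and note whether F accepts ε. Symbol fragments have C = 1 and do not accept ε. Then:
  pp : same as the first factor's closure: |closure| = 1
  p | r : new start ε-reaches every alternative's start; none of them accept ε, so the new accept is not reached: |closure| = 1 + 1 + 1 = 3
  (p | r)* : |closure| = 1 (new start) + 3 (body) + 1 (new accept) = 5
  p(p | r)* : same as the first factor's closure: |closure| = 1
  pp | p | p(p | r)* : |closure| = 1 + 1 + 1 + 1 = 4 (the new accept is not ε-reachable since no branch accepts ε)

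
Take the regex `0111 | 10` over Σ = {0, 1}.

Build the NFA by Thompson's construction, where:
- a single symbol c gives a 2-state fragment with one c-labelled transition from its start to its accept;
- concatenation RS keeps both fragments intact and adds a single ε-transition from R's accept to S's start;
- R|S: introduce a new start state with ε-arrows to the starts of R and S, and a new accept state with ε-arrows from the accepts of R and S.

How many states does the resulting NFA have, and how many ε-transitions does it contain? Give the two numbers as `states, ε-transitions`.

14, 8

By structural recursion:
Each of the 6 symbol leaves contributes 2 states and 0 ε-transitions.
  0111 → 8 states, 3 ε-transitions
  10 → 4 states, 1 ε-transition
  0111 | 10 → 14 states, 8 ε-transitions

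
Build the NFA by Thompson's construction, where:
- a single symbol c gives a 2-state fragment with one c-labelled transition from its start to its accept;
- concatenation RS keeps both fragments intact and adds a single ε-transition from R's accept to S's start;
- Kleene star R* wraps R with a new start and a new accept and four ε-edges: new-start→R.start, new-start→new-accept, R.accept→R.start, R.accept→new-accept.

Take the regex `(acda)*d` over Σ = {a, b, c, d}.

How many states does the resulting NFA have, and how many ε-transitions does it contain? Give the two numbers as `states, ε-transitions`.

Per subexpression:
Each of the 5 symbol leaves contributes 2 states and 0 ε-transitions.
  acda = 8 states, 3 ε-transitions
  (acda)* = 10 states, 7 ε-transitions
  (acda)*d = 12 states, 8 ε-transitions

12, 8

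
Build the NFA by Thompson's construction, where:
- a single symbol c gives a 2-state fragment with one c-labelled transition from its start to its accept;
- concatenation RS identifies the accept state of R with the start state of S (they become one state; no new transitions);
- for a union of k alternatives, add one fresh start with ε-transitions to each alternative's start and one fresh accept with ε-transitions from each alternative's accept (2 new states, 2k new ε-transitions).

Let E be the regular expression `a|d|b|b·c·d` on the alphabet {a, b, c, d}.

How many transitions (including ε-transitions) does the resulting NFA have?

Recursing over subexpressions:
Each of the 6 symbol leaves contributes 1 transition (1 symbol, 0 ε).
  b·c·d : 3 transitions (3 symbol, 0 ε)
  a|d|b|b·c·d : 14 transitions (6 symbol, 8 ε)

14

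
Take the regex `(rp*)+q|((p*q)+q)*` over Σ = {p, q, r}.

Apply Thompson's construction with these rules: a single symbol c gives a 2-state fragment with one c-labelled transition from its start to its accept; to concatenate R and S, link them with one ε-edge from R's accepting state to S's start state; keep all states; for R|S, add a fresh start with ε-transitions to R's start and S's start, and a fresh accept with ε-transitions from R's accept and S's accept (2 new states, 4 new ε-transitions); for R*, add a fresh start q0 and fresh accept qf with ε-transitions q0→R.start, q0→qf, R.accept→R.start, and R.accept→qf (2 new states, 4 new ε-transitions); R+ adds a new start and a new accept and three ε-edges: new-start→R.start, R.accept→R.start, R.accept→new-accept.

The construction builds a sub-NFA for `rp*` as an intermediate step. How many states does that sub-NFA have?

6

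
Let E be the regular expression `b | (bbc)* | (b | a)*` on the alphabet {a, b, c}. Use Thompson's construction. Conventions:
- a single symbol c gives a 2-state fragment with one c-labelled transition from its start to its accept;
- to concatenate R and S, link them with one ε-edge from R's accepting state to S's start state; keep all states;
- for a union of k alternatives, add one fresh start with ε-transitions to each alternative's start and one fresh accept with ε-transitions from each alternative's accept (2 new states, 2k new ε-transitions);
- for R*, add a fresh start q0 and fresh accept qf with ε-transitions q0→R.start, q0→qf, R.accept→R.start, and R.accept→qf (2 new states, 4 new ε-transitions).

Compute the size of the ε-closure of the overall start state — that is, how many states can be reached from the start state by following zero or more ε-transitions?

11

Let C(F) = |ε-closure(F.start)| within fragment F, and note whether F accepts ε. Symbol fragments have C = 1 and do not accept ε. Then:
  bbc → same as the first factor's closure: C = 1
  (bbc)* → the star's fresh start ε-reaches both the body's start and the fresh accept: C = 2 + 1 = 3
  b | a → C = 1 + 1 + 1 = 3 (the new accept is not ε-reachable since no branch accepts ε)
  (b | a)* → the star's fresh start ε-reaches both the body's start and the fresh accept: C = 2 + 3 = 5
  b | (bbc)* | (b | a)* → new start ε-reaches every alternative's start; at least one alternative accepts ε, so the union's new accept is reached too: C = 1 + 1 + 3 + 5 + 1 = 11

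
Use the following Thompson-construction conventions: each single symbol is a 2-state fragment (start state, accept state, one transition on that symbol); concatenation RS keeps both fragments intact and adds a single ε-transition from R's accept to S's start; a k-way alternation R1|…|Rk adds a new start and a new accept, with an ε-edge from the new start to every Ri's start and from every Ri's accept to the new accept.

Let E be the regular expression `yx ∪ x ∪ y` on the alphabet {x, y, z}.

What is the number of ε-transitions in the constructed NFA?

7

Per subexpression:
Each of the 4 symbol leaves contributes 0 ε-transitions.
  yx = 1 ε-transition
  yx ∪ x ∪ y = 7 ε-transitions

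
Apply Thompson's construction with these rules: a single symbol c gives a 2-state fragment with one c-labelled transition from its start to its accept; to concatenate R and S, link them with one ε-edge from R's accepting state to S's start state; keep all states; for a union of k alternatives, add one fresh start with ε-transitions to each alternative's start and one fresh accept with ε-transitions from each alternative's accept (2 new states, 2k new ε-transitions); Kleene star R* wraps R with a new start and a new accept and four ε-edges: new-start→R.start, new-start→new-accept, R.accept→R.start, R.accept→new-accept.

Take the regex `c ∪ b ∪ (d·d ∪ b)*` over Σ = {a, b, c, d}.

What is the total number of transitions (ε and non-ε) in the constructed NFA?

20

Recursing over subexpressions:
Each of the 5 symbol leaves contributes 1 transition (1 symbol, 0 ε).
  d·d → 3 transitions (2 symbol, 1 ε)
  d·d ∪ b → 8 transitions (3 symbol, 5 ε)
  (d·d ∪ b)* → 12 transitions (3 symbol, 9 ε)
  c ∪ b ∪ (d·d ∪ b)* → 20 transitions (5 symbol, 15 ε)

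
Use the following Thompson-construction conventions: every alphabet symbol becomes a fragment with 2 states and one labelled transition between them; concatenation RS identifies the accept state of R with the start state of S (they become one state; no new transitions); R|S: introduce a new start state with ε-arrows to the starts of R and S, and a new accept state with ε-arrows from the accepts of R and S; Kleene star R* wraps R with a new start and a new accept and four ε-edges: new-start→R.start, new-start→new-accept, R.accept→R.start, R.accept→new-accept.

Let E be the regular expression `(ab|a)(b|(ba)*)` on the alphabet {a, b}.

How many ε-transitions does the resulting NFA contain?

12

By structural recursion:
Each of the 6 symbol leaves contributes 0 ε-transitions.
  ab → 0 ε-transitions
  ab|a → 4 ε-transitions
  ba → 0 ε-transitions
  (ba)* → 4 ε-transitions
  b|(ba)* → 8 ε-transitions
  (ab|a)(b|(ba)*) → 12 ε-transitions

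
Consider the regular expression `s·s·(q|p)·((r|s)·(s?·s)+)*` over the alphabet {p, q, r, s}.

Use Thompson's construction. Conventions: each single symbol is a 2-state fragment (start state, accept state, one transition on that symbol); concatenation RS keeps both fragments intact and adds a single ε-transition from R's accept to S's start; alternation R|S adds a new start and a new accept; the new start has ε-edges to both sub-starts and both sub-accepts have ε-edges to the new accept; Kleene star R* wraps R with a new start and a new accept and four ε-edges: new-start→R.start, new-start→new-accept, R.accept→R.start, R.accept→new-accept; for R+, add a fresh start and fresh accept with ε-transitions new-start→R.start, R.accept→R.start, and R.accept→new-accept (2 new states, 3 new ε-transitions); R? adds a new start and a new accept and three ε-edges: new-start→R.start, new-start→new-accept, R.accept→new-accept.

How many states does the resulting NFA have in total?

26

Bottom-up over the parse tree:
Each of the 8 symbol leaves contributes a 2-state fragment.
  q|p — 6 states
  r|s — 6 states
  s? — 4 states
  s?·s — 6 states
  (s?·s)+ — 8 states
  (r|s)·(s?·s)+ — 14 states
  ((r|s)·(s?·s)+)* — 16 states
  s·s·(q|p)·((r|s)·(s?·s)+)* — 26 states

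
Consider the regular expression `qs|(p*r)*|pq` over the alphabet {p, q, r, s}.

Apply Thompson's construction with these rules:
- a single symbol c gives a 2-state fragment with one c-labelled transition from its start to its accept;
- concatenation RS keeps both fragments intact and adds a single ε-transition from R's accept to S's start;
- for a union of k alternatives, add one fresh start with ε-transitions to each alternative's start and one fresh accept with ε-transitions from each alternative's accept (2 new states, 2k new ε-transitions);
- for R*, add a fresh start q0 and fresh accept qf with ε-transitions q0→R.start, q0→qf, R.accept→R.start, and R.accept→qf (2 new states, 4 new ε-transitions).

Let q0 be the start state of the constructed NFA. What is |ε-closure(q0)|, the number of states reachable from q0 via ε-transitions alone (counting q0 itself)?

10

Work bottom-up. For each fragment F, track |ε-closure(F.start)| and whether F's accept lies in that closure (i.e. whether F accepts ε). A single-symbol fragment has closure size 1 and does not accept ε.
  qs : |closure| equals the left operand's closure size = 1 (its accept is not ε-reachable, so the closure stops there)
  p* : |closure| = 1 (new start) + 1 (body) + 1 (new accept) = 3
  p*r : |closure| = 3 + 1 = 4 (closure spills across the concat boundary because the left factor accepts ε)
  (p*r)* : the star's fresh start ε-reaches both the body's start and the fresh accept: |closure| = 2 + 4 = 6
  pq : |closure| equals the left operand's closure size = 1 (its accept is not ε-reachable, so the closure stops there)
  qs|(p*r)*|pq : new start ε-reaches every alternative's start; at least one alternative accepts ε, so the union's new accept is reached too: |closure| = 1 + 1 + 6 + 1 + 1 = 10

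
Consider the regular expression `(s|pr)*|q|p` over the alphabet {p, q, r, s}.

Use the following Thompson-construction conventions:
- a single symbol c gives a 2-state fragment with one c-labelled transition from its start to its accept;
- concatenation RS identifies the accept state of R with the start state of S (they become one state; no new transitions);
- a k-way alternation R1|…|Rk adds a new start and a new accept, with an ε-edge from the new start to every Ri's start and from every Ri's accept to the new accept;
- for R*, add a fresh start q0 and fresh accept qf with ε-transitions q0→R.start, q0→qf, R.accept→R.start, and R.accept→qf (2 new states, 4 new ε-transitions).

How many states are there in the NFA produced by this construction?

15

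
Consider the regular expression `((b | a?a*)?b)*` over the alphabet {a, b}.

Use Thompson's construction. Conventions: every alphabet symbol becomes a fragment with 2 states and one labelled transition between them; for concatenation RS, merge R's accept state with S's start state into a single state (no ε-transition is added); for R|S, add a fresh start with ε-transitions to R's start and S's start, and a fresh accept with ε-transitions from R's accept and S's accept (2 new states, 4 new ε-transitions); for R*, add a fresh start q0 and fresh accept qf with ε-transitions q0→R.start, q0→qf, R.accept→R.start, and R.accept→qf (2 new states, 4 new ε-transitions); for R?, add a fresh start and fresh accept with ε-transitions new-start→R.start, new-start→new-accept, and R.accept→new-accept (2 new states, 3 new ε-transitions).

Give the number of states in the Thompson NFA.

16

Bottom-up over the parse tree:
Each of the 4 symbol leaves contributes a 2-state fragment.
  a? = 4 states
  a* = 4 states
  a?a* = 7 states
  b | a?a* = 11 states
  (b | a?a*)? = 13 states
  (b | a?a*)?b = 14 states
  ((b | a?a*)?b)* = 16 states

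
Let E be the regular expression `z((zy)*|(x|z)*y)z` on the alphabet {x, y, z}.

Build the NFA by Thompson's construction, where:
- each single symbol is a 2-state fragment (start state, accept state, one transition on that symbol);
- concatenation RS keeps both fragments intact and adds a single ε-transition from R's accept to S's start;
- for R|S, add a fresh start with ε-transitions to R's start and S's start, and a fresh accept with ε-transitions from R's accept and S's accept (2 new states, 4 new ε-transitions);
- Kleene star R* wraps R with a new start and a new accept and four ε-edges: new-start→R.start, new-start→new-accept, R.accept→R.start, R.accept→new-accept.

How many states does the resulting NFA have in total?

22

Recursing over subexpressions:
Each of the 7 symbol leaves contributes a 2-state fragment.
  zy : 4 states
  (zy)* : 6 states
  x|z : 6 states
  (x|z)* : 8 states
  (x|z)*y : 10 states
  (zy)*|(x|z)*y : 18 states
  z((zy)*|(x|z)*y)z : 22 states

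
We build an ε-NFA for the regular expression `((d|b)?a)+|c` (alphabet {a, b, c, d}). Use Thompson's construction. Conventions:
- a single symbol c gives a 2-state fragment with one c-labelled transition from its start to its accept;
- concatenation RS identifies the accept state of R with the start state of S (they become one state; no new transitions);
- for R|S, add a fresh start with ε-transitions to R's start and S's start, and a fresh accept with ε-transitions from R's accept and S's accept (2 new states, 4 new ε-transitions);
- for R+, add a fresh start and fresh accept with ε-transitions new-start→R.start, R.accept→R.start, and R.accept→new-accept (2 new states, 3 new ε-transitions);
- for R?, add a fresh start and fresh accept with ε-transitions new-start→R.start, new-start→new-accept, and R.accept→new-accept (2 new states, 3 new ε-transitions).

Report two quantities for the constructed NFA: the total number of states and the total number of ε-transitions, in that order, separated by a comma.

15, 14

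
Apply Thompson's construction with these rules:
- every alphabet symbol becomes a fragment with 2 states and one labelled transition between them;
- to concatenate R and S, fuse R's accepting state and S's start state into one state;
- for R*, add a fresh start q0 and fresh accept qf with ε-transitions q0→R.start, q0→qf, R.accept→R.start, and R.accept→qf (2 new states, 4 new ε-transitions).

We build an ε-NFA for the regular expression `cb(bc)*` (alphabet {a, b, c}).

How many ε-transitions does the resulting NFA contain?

4

By structural recursion:
Each of the 4 symbol leaves contributes 0 ε-transitions.
  bc — 0 ε-transitions
  (bc)* — 4 ε-transitions
  cb(bc)* — 4 ε-transitions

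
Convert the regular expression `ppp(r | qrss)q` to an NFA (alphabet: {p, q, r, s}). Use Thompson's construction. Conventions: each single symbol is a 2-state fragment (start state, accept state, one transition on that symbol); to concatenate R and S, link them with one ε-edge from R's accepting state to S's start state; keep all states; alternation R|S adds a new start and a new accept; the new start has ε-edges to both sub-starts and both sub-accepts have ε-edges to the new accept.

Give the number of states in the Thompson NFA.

Bottom-up over the parse tree:
Each of the 9 symbol leaves contributes a 2-state fragment.
  qrss — 8 states
  r | qrss — 12 states
  ppp(r | qrss)q — 20 states

20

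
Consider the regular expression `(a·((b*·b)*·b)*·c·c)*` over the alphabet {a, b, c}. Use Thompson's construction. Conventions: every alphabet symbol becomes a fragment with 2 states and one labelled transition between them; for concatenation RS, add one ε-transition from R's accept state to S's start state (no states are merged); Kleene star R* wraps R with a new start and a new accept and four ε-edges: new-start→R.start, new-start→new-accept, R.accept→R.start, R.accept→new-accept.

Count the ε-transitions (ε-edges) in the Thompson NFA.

21

By structural recursion:
Each of the 6 symbol leaves contributes 0 ε-transitions.
  b* = 4 ε-transitions
  b*·b = 5 ε-transitions
  (b*·b)* = 9 ε-transitions
  (b*·b)*·b = 10 ε-transitions
  ((b*·b)*·b)* = 14 ε-transitions
  a·((b*·b)*·b)*·c·c = 17 ε-transitions
  (a·((b*·b)*·b)*·c·c)* = 21 ε-transitions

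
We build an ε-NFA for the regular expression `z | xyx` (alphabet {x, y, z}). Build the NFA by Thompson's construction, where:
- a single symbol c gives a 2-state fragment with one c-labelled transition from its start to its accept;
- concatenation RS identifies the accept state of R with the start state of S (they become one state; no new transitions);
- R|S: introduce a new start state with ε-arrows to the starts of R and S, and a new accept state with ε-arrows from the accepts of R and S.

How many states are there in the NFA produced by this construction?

8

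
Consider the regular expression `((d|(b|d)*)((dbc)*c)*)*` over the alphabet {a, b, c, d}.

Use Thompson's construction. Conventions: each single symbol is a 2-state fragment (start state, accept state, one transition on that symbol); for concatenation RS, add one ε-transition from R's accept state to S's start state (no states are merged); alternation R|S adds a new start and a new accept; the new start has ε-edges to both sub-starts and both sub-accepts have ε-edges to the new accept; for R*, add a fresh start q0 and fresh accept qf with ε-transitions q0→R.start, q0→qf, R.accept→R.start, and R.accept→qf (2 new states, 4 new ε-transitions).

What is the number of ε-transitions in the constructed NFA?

28

By structural recursion:
Each of the 7 symbol leaves contributes 0 ε-transitions.
  b|d → 4 ε-transitions
  (b|d)* → 8 ε-transitions
  d|(b|d)* → 12 ε-transitions
  dbc → 2 ε-transitions
  (dbc)* → 6 ε-transitions
  (dbc)*c → 7 ε-transitions
  ((dbc)*c)* → 11 ε-transitions
  (d|(b|d)*)((dbc)*c)* → 24 ε-transitions
  ((d|(b|d)*)((dbc)*c)*)* → 28 ε-transitions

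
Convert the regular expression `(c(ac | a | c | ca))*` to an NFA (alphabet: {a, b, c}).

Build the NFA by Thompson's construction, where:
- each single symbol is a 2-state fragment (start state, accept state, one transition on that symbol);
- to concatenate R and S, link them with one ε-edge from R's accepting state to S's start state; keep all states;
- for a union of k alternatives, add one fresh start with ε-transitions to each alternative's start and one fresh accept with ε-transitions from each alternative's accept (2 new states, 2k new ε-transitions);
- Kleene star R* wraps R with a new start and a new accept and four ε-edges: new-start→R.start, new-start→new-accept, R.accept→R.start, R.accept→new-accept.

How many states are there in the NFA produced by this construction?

Bottom-up over the parse tree:
Each of the 7 symbol leaves contributes a 2-state fragment.
  ac : 4 states
  ca : 4 states
  ac | a | c | ca : 14 states
  c(ac | a | c | ca) : 16 states
  (c(ac | a | c | ca))* : 18 states

18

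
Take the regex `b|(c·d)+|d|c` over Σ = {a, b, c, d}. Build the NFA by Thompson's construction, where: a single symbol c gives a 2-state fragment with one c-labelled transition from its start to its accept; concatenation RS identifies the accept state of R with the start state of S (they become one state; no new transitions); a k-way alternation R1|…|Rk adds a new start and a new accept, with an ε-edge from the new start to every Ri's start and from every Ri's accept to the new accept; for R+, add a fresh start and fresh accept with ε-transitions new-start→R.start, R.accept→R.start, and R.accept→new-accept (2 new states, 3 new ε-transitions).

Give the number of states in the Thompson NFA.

Bottom-up over the parse tree:
Each of the 5 symbol leaves contributes a 2-state fragment.
  c·d : 3 states
  (c·d)+ : 5 states
  b|(c·d)+|d|c : 13 states

13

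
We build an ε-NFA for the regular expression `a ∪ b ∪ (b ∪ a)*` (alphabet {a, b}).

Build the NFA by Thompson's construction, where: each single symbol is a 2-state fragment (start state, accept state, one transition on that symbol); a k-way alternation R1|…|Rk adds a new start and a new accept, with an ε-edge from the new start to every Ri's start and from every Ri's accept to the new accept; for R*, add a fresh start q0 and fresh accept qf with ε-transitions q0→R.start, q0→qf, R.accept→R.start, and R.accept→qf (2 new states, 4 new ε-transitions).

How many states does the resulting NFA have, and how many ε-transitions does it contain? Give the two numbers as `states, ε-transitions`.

Building bottom-up:
Each of the 4 symbol leaves contributes 2 states and 0 ε-transitions.
  b ∪ a : 6 states, 4 ε-transitions
  (b ∪ a)* : 8 states, 8 ε-transitions
  a ∪ b ∪ (b ∪ a)* : 14 states, 14 ε-transitions

14, 14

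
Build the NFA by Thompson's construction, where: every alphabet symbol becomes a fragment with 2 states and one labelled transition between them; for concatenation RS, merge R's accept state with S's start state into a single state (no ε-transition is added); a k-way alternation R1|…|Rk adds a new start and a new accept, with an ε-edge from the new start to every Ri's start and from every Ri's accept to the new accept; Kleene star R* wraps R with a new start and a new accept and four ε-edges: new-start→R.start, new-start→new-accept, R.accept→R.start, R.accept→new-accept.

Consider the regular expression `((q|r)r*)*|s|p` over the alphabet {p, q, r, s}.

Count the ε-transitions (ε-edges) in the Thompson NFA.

18

By structural recursion:
Each of the 5 symbol leaves contributes 0 ε-transitions.
  q|r → 4 ε-transitions
  r* → 4 ε-transitions
  (q|r)r* → 8 ε-transitions
  ((q|r)r*)* → 12 ε-transitions
  ((q|r)r*)*|s|p → 18 ε-transitions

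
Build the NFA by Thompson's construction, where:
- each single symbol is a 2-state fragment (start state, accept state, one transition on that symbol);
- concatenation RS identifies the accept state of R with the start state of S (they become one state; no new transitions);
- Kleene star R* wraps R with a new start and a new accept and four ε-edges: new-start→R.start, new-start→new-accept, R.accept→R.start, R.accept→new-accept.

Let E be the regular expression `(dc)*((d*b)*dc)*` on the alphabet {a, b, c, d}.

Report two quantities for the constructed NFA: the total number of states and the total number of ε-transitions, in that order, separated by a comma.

Recursing over subexpressions:
Each of the 6 symbol leaves contributes 2 states and 0 ε-transitions.
  dc = 3 states, 0 ε-transitions
  (dc)* = 5 states, 4 ε-transitions
  d* = 4 states, 4 ε-transitions
  d*b = 5 states, 4 ε-transitions
  (d*b)* = 7 states, 8 ε-transitions
  (d*b)*dc = 9 states, 8 ε-transitions
  ((d*b)*dc)* = 11 states, 12 ε-transitions
  (dc)*((d*b)*dc)* = 15 states, 16 ε-transitions

15, 16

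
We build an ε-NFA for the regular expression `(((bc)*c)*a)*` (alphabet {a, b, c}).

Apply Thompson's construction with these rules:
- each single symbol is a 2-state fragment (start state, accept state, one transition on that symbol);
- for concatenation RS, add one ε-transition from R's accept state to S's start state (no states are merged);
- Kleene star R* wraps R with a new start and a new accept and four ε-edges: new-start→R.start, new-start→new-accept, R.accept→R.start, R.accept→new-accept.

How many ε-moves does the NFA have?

Recursing over subexpressions:
Each of the 4 symbol leaves contributes 0 ε-transitions.
  bc — 1 ε-transition
  (bc)* — 5 ε-transitions
  (bc)*c — 6 ε-transitions
  ((bc)*c)* — 10 ε-transitions
  ((bc)*c)*a — 11 ε-transitions
  (((bc)*c)*a)* — 15 ε-transitions

15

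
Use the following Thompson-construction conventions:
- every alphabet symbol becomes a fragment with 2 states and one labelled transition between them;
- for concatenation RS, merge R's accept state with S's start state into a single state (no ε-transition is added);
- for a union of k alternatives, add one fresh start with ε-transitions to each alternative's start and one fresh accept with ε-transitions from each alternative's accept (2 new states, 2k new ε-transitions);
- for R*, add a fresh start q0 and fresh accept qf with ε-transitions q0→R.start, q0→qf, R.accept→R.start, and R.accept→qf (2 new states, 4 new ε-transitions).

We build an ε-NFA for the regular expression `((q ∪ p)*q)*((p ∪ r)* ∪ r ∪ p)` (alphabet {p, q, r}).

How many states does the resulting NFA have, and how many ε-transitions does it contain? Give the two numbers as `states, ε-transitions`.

24, 26

Recursing over subexpressions:
Each of the 7 symbol leaves contributes 2 states and 0 ε-transitions.
  q ∪ p → 6 states, 4 ε-transitions
  (q ∪ p)* → 8 states, 8 ε-transitions
  (q ∪ p)*q → 9 states, 8 ε-transitions
  ((q ∪ p)*q)* → 11 states, 12 ε-transitions
  p ∪ r → 6 states, 4 ε-transitions
  (p ∪ r)* → 8 states, 8 ε-transitions
  (p ∪ r)* ∪ r ∪ p → 14 states, 14 ε-transitions
  ((q ∪ p)*q)*((p ∪ r)* ∪ r ∪ p) → 24 states, 26 ε-transitions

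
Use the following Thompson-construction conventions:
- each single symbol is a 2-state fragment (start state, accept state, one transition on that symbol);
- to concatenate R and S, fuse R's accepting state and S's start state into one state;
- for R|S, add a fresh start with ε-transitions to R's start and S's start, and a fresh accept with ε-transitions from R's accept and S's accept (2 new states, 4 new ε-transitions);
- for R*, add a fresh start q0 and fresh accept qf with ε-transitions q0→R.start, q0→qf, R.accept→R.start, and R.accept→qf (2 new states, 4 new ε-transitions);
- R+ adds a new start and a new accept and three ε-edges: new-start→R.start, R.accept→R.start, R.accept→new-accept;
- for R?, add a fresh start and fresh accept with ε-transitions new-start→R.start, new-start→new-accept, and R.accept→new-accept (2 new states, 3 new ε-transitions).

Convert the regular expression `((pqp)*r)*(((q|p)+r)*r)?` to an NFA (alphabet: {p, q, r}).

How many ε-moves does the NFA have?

22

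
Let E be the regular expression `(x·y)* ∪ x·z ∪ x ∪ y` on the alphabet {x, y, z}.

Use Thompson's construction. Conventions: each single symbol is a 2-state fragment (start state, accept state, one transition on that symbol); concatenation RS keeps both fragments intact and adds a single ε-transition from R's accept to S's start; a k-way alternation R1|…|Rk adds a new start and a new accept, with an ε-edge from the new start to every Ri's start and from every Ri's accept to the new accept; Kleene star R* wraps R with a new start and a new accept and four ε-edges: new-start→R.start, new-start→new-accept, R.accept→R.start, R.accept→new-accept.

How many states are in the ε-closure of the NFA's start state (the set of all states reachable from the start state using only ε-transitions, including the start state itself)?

8

Let C(F) = |ε-closure(F.start)| within fragment F, and note whether F accepts ε. Symbol fragments have C = 1 and do not accept ε. Then:
  x·y → same as the first factor's closure: |closure| = 1
  (x·y)* → |closure| = 1 (new start) + 1 (body) + 1 (new accept) = 3
  x·z → same as the first factor's closure: |closure| = 1
  (x·y)* ∪ x·z ∪ x ∪ y → new start ε-reaches every alternative's start; at least one alternative accepts ε, so the union's new accept is reached too: |closure| = 1 + 3 + 1 + 1 + 1 + 1 = 8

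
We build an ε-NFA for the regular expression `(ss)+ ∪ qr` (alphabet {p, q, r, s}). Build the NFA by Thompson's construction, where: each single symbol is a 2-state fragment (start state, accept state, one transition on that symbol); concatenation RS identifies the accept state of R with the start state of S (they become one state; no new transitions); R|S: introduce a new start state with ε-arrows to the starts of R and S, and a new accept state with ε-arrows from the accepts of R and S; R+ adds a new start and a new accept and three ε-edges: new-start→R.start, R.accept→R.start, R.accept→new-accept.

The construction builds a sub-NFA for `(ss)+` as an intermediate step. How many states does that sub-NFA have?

5

Fragment for `(ss)+`:
Each of the 2 symbol leaves contributes a 2-state fragment.
  ss = 3 states
  (ss)+ = 5 states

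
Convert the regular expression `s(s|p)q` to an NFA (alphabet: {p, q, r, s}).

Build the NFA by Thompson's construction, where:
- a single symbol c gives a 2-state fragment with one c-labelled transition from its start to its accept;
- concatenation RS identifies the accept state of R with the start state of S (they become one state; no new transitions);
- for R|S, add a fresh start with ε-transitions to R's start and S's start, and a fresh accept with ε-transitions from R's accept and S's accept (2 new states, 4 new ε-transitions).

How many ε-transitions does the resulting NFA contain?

Recursing over subexpressions:
Each of the 4 symbol leaves contributes 0 ε-transitions.
  s|p — 4 ε-transitions
  s(s|p)q — 4 ε-transitions

4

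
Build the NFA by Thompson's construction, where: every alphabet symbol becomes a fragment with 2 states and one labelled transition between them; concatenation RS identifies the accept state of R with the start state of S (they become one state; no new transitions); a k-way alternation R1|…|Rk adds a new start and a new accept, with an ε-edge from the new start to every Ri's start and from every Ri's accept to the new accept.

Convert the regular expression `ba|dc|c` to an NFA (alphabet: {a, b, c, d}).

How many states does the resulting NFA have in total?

Per subexpression:
Each of the 5 symbol leaves contributes a 2-state fragment.
  ba = 3 states
  dc = 3 states
  ba|dc|c = 10 states

10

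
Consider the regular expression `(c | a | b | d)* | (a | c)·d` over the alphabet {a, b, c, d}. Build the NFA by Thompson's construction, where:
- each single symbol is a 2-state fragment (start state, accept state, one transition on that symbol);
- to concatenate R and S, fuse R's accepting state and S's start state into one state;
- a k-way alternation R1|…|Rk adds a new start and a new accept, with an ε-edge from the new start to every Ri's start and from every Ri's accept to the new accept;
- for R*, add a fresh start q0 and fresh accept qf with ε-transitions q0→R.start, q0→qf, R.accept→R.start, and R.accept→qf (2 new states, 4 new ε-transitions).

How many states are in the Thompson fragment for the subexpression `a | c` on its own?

6

Fragment for `a | c`:
Each of the 2 symbol leaves contributes a 2-state fragment.
  a | c = 6 states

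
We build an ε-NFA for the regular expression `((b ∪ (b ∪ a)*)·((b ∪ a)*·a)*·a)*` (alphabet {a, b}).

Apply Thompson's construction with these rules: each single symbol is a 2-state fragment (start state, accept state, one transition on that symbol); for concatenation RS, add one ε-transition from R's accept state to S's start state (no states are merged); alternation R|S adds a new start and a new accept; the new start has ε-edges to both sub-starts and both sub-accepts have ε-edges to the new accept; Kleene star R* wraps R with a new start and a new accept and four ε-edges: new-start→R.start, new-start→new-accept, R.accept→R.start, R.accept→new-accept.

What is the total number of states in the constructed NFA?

28

Bottom-up over the parse tree:
Each of the 7 symbol leaves contributes a 2-state fragment.
  b ∪ a = 6 states
  (b ∪ a)* = 8 states
  b ∪ (b ∪ a)* = 12 states
  b ∪ a = 6 states
  (b ∪ a)* = 8 states
  (b ∪ a)*·a = 10 states
  ((b ∪ a)*·a)* = 12 states
  (b ∪ (b ∪ a)*)·((b ∪ a)*·a)*·a = 26 states
  ((b ∪ (b ∪ a)*)·((b ∪ a)*·a)*·a)* = 28 states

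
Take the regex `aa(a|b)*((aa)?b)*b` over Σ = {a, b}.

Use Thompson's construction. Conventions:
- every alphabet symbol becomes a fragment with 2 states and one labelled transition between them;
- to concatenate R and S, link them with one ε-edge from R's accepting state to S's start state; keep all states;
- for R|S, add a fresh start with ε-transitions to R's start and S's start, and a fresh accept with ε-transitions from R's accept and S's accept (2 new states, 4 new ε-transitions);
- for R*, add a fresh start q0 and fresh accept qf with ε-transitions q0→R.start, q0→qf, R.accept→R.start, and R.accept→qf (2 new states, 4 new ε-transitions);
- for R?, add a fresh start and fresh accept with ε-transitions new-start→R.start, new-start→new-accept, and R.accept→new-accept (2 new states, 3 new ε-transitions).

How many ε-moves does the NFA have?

21

By structural recursion:
Each of the 8 symbol leaves contributes 0 ε-transitions.
  a|b = 4 ε-transitions
  (a|b)* = 8 ε-transitions
  aa = 1 ε-transition
  (aa)? = 4 ε-transitions
  (aa)?b = 5 ε-transitions
  ((aa)?b)* = 9 ε-transitions
  aa(a|b)*((aa)?b)*b = 21 ε-transitions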